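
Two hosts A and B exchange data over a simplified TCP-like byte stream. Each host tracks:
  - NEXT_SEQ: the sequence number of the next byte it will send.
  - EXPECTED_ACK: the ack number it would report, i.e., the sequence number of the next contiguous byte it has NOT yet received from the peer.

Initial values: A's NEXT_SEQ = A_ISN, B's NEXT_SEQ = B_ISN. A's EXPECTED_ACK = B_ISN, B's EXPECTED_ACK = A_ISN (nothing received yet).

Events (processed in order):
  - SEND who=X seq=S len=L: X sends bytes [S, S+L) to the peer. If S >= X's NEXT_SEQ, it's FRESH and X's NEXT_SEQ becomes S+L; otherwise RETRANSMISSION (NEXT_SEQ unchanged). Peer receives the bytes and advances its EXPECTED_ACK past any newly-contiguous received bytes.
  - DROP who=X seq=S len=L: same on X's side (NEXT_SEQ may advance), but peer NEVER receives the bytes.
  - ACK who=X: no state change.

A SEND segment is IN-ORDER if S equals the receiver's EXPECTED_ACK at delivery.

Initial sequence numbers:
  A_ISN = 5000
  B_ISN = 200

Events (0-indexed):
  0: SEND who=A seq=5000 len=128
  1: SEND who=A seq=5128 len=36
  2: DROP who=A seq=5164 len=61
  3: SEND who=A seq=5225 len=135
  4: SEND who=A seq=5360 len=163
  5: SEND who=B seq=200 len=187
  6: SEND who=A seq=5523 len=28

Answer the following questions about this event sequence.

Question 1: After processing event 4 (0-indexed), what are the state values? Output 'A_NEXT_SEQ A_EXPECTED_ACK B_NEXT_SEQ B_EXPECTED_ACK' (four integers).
After event 0: A_seq=5128 A_ack=200 B_seq=200 B_ack=5128
After event 1: A_seq=5164 A_ack=200 B_seq=200 B_ack=5164
After event 2: A_seq=5225 A_ack=200 B_seq=200 B_ack=5164
After event 3: A_seq=5360 A_ack=200 B_seq=200 B_ack=5164
After event 4: A_seq=5523 A_ack=200 B_seq=200 B_ack=5164

5523 200 200 5164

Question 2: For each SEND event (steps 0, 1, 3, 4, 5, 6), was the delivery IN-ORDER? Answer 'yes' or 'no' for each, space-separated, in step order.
Answer: yes yes no no yes no

Derivation:
Step 0: SEND seq=5000 -> in-order
Step 1: SEND seq=5128 -> in-order
Step 3: SEND seq=5225 -> out-of-order
Step 4: SEND seq=5360 -> out-of-order
Step 5: SEND seq=200 -> in-order
Step 6: SEND seq=5523 -> out-of-order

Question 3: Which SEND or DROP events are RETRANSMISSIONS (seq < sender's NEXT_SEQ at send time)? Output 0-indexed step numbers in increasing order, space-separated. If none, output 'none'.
Step 0: SEND seq=5000 -> fresh
Step 1: SEND seq=5128 -> fresh
Step 2: DROP seq=5164 -> fresh
Step 3: SEND seq=5225 -> fresh
Step 4: SEND seq=5360 -> fresh
Step 5: SEND seq=200 -> fresh
Step 6: SEND seq=5523 -> fresh

Answer: none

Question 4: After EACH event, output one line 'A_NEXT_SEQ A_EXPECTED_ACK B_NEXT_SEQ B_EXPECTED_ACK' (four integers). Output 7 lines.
5128 200 200 5128
5164 200 200 5164
5225 200 200 5164
5360 200 200 5164
5523 200 200 5164
5523 387 387 5164
5551 387 387 5164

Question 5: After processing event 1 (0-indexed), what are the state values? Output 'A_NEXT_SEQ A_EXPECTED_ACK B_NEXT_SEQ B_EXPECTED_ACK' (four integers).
After event 0: A_seq=5128 A_ack=200 B_seq=200 B_ack=5128
After event 1: A_seq=5164 A_ack=200 B_seq=200 B_ack=5164

5164 200 200 5164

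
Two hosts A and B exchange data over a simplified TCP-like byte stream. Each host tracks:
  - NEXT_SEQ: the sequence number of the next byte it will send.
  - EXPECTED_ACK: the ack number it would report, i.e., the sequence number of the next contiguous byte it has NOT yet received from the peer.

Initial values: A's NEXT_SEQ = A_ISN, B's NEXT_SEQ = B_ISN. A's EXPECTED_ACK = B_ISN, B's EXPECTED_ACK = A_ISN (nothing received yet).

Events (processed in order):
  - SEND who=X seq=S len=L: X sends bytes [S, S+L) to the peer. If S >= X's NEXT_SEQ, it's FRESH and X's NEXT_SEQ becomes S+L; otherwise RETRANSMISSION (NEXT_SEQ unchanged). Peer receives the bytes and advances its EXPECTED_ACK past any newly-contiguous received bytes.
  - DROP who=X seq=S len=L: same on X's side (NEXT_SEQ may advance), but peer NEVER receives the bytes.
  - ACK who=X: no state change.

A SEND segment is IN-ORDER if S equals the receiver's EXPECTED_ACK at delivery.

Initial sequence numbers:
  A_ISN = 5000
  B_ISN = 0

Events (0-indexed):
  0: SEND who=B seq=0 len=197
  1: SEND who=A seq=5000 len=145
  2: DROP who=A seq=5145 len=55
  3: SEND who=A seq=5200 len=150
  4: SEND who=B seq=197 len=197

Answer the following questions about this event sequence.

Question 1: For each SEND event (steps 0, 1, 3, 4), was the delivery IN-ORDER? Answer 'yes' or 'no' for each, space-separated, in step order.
Step 0: SEND seq=0 -> in-order
Step 1: SEND seq=5000 -> in-order
Step 3: SEND seq=5200 -> out-of-order
Step 4: SEND seq=197 -> in-order

Answer: yes yes no yes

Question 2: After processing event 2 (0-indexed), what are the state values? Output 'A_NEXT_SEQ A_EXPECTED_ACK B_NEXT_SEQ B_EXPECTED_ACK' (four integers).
After event 0: A_seq=5000 A_ack=197 B_seq=197 B_ack=5000
After event 1: A_seq=5145 A_ack=197 B_seq=197 B_ack=5145
After event 2: A_seq=5200 A_ack=197 B_seq=197 B_ack=5145

5200 197 197 5145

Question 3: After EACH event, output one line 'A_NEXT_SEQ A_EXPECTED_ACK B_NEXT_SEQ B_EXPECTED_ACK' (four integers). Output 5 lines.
5000 197 197 5000
5145 197 197 5145
5200 197 197 5145
5350 197 197 5145
5350 394 394 5145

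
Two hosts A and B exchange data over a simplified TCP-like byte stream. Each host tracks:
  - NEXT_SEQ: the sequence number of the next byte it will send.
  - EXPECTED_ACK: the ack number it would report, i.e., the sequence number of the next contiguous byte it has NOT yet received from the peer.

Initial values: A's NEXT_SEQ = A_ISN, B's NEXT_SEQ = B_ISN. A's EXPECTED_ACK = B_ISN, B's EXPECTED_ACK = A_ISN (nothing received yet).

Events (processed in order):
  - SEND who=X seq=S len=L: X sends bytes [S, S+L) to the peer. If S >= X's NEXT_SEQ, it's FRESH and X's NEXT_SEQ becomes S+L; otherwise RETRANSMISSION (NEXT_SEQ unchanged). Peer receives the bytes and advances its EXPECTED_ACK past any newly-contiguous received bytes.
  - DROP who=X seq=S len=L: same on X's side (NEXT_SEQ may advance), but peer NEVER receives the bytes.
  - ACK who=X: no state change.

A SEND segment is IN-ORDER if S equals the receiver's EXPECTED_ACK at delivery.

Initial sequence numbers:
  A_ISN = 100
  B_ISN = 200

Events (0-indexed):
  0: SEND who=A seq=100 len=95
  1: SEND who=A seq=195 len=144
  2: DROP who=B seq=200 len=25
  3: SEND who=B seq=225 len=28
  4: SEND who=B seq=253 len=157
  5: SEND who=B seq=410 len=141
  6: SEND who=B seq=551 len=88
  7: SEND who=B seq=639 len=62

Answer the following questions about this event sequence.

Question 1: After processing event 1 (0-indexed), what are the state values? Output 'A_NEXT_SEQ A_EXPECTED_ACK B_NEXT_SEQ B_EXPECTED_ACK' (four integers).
After event 0: A_seq=195 A_ack=200 B_seq=200 B_ack=195
After event 1: A_seq=339 A_ack=200 B_seq=200 B_ack=339

339 200 200 339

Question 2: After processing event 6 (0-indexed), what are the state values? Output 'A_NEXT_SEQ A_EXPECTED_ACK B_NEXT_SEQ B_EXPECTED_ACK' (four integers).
After event 0: A_seq=195 A_ack=200 B_seq=200 B_ack=195
After event 1: A_seq=339 A_ack=200 B_seq=200 B_ack=339
After event 2: A_seq=339 A_ack=200 B_seq=225 B_ack=339
After event 3: A_seq=339 A_ack=200 B_seq=253 B_ack=339
After event 4: A_seq=339 A_ack=200 B_seq=410 B_ack=339
After event 5: A_seq=339 A_ack=200 B_seq=551 B_ack=339
After event 6: A_seq=339 A_ack=200 B_seq=639 B_ack=339

339 200 639 339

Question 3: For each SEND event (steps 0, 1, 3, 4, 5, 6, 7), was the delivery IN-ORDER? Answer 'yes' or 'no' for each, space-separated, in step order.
Step 0: SEND seq=100 -> in-order
Step 1: SEND seq=195 -> in-order
Step 3: SEND seq=225 -> out-of-order
Step 4: SEND seq=253 -> out-of-order
Step 5: SEND seq=410 -> out-of-order
Step 6: SEND seq=551 -> out-of-order
Step 7: SEND seq=639 -> out-of-order

Answer: yes yes no no no no no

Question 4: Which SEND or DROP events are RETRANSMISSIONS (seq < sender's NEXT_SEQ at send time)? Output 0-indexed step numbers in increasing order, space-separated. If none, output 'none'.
Answer: none

Derivation:
Step 0: SEND seq=100 -> fresh
Step 1: SEND seq=195 -> fresh
Step 2: DROP seq=200 -> fresh
Step 3: SEND seq=225 -> fresh
Step 4: SEND seq=253 -> fresh
Step 5: SEND seq=410 -> fresh
Step 6: SEND seq=551 -> fresh
Step 7: SEND seq=639 -> fresh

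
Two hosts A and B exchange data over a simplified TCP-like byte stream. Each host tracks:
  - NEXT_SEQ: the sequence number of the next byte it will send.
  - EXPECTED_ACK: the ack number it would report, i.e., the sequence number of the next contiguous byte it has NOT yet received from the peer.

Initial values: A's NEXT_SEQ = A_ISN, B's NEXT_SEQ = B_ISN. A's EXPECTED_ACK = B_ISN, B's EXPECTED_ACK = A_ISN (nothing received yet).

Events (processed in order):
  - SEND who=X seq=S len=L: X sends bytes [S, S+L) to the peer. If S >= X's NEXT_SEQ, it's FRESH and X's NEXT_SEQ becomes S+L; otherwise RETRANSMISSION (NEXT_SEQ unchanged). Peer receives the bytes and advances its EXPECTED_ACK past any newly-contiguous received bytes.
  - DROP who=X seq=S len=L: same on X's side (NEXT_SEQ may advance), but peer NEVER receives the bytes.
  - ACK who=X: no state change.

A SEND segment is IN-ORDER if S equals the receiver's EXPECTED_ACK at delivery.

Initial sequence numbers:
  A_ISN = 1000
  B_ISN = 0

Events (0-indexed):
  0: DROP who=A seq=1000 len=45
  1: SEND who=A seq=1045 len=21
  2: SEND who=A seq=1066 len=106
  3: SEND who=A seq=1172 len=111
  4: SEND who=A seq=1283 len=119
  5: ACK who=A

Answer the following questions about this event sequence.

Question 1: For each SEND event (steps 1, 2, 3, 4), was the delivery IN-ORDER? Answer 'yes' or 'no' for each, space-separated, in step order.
Answer: no no no no

Derivation:
Step 1: SEND seq=1045 -> out-of-order
Step 2: SEND seq=1066 -> out-of-order
Step 3: SEND seq=1172 -> out-of-order
Step 4: SEND seq=1283 -> out-of-order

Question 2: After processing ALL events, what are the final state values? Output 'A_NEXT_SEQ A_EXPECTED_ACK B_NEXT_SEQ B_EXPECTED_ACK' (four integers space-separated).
Answer: 1402 0 0 1000

Derivation:
After event 0: A_seq=1045 A_ack=0 B_seq=0 B_ack=1000
After event 1: A_seq=1066 A_ack=0 B_seq=0 B_ack=1000
After event 2: A_seq=1172 A_ack=0 B_seq=0 B_ack=1000
After event 3: A_seq=1283 A_ack=0 B_seq=0 B_ack=1000
After event 4: A_seq=1402 A_ack=0 B_seq=0 B_ack=1000
After event 5: A_seq=1402 A_ack=0 B_seq=0 B_ack=1000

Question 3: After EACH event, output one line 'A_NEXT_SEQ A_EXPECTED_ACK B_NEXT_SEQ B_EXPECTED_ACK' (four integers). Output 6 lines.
1045 0 0 1000
1066 0 0 1000
1172 0 0 1000
1283 0 0 1000
1402 0 0 1000
1402 0 0 1000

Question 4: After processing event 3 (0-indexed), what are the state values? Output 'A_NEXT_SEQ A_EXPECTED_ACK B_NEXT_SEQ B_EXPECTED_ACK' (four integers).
After event 0: A_seq=1045 A_ack=0 B_seq=0 B_ack=1000
After event 1: A_seq=1066 A_ack=0 B_seq=0 B_ack=1000
After event 2: A_seq=1172 A_ack=0 B_seq=0 B_ack=1000
After event 3: A_seq=1283 A_ack=0 B_seq=0 B_ack=1000

1283 0 0 1000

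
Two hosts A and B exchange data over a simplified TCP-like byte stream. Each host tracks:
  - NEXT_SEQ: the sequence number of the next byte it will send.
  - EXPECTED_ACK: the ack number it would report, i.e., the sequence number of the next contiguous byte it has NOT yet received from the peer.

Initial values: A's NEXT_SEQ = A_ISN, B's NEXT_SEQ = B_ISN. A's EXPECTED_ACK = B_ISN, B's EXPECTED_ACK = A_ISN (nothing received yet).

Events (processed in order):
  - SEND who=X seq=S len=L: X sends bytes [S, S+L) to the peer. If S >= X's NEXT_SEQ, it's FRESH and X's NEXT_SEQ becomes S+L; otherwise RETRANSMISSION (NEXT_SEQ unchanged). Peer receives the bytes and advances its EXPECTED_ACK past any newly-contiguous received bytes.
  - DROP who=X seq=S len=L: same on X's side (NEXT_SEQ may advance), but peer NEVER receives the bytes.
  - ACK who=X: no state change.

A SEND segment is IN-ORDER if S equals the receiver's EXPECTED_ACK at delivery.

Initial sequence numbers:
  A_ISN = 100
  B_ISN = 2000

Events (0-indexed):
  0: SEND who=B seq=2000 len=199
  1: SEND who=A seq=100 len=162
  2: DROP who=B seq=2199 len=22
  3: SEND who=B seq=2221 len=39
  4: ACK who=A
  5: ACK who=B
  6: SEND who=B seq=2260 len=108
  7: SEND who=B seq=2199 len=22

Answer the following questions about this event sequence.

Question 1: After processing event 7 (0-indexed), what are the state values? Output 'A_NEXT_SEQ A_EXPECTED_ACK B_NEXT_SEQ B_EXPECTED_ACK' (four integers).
After event 0: A_seq=100 A_ack=2199 B_seq=2199 B_ack=100
After event 1: A_seq=262 A_ack=2199 B_seq=2199 B_ack=262
After event 2: A_seq=262 A_ack=2199 B_seq=2221 B_ack=262
After event 3: A_seq=262 A_ack=2199 B_seq=2260 B_ack=262
After event 4: A_seq=262 A_ack=2199 B_seq=2260 B_ack=262
After event 5: A_seq=262 A_ack=2199 B_seq=2260 B_ack=262
After event 6: A_seq=262 A_ack=2199 B_seq=2368 B_ack=262
After event 7: A_seq=262 A_ack=2368 B_seq=2368 B_ack=262

262 2368 2368 262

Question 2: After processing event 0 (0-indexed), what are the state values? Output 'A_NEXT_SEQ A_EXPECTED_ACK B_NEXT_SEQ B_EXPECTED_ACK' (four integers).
After event 0: A_seq=100 A_ack=2199 B_seq=2199 B_ack=100

100 2199 2199 100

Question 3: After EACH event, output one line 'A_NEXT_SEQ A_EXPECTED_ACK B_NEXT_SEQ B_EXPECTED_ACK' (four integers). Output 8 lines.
100 2199 2199 100
262 2199 2199 262
262 2199 2221 262
262 2199 2260 262
262 2199 2260 262
262 2199 2260 262
262 2199 2368 262
262 2368 2368 262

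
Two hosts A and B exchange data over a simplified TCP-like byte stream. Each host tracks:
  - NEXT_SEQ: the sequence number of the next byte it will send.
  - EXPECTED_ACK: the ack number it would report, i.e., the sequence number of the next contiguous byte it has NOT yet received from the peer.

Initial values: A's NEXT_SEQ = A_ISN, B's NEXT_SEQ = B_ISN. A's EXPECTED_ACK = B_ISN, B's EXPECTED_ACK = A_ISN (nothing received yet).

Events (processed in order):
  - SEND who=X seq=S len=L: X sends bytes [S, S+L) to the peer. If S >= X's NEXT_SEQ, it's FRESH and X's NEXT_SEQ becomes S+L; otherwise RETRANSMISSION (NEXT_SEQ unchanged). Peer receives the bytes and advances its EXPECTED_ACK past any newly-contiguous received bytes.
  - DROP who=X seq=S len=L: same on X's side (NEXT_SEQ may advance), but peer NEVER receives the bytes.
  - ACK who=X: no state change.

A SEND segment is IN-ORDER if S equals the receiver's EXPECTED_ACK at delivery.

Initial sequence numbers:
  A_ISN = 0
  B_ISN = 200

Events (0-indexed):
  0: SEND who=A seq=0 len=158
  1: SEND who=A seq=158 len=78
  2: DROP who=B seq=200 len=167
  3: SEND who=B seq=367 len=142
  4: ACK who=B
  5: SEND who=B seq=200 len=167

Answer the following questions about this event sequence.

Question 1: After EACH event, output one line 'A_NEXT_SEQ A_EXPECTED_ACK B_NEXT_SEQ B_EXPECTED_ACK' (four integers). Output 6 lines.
158 200 200 158
236 200 200 236
236 200 367 236
236 200 509 236
236 200 509 236
236 509 509 236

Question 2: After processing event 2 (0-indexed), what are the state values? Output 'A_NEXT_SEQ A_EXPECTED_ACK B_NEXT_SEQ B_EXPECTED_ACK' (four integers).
After event 0: A_seq=158 A_ack=200 B_seq=200 B_ack=158
After event 1: A_seq=236 A_ack=200 B_seq=200 B_ack=236
After event 2: A_seq=236 A_ack=200 B_seq=367 B_ack=236

236 200 367 236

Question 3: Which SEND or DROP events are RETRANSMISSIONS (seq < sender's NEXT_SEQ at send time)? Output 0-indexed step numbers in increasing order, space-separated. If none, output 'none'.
Answer: 5

Derivation:
Step 0: SEND seq=0 -> fresh
Step 1: SEND seq=158 -> fresh
Step 2: DROP seq=200 -> fresh
Step 3: SEND seq=367 -> fresh
Step 5: SEND seq=200 -> retransmit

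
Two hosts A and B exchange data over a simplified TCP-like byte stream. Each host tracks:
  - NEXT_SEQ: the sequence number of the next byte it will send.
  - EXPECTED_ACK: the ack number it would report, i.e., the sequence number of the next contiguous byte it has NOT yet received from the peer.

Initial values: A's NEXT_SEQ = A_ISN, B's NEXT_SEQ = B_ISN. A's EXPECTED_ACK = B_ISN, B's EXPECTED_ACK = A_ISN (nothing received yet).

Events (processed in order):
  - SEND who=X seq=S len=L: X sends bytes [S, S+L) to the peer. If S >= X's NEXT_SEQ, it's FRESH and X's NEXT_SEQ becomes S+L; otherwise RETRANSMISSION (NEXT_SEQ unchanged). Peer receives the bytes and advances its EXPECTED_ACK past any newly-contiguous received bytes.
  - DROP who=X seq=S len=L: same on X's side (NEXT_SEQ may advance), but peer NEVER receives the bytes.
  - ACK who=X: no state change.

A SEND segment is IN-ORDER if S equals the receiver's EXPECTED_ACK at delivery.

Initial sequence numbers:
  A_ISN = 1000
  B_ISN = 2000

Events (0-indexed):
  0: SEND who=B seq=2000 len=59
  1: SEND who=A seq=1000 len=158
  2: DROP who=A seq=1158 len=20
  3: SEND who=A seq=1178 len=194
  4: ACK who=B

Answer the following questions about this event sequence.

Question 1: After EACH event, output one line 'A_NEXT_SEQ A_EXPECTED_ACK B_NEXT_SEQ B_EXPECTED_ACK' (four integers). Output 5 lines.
1000 2059 2059 1000
1158 2059 2059 1158
1178 2059 2059 1158
1372 2059 2059 1158
1372 2059 2059 1158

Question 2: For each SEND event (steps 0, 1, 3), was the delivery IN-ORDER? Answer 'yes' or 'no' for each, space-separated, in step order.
Step 0: SEND seq=2000 -> in-order
Step 1: SEND seq=1000 -> in-order
Step 3: SEND seq=1178 -> out-of-order

Answer: yes yes no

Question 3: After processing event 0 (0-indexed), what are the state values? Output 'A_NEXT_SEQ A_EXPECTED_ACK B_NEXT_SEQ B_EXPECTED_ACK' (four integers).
After event 0: A_seq=1000 A_ack=2059 B_seq=2059 B_ack=1000

1000 2059 2059 1000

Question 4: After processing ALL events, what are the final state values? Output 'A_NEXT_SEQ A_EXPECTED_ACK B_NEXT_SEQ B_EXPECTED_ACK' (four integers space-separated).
After event 0: A_seq=1000 A_ack=2059 B_seq=2059 B_ack=1000
After event 1: A_seq=1158 A_ack=2059 B_seq=2059 B_ack=1158
After event 2: A_seq=1178 A_ack=2059 B_seq=2059 B_ack=1158
After event 3: A_seq=1372 A_ack=2059 B_seq=2059 B_ack=1158
After event 4: A_seq=1372 A_ack=2059 B_seq=2059 B_ack=1158

Answer: 1372 2059 2059 1158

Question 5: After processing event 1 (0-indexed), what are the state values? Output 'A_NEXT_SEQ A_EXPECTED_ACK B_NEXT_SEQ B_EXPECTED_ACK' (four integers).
After event 0: A_seq=1000 A_ack=2059 B_seq=2059 B_ack=1000
After event 1: A_seq=1158 A_ack=2059 B_seq=2059 B_ack=1158

1158 2059 2059 1158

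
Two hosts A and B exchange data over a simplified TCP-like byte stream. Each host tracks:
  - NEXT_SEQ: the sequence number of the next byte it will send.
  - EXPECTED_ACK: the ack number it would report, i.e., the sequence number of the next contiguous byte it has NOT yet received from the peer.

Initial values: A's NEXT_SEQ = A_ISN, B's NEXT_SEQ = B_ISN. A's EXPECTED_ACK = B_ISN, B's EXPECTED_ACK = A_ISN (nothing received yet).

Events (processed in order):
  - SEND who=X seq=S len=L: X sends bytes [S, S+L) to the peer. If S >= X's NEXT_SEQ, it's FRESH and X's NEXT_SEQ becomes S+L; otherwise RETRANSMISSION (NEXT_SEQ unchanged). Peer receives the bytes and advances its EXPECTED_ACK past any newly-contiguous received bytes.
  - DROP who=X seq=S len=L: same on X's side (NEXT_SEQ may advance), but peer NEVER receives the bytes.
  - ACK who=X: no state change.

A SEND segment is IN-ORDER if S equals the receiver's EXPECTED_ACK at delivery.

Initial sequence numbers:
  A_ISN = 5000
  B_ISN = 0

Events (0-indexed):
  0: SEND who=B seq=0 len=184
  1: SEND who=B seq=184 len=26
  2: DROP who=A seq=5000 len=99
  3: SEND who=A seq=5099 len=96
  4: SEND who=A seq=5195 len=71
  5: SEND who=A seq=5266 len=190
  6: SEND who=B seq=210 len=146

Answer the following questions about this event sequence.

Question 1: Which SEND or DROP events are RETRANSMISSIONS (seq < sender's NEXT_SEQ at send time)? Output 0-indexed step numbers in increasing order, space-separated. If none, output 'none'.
Step 0: SEND seq=0 -> fresh
Step 1: SEND seq=184 -> fresh
Step 2: DROP seq=5000 -> fresh
Step 3: SEND seq=5099 -> fresh
Step 4: SEND seq=5195 -> fresh
Step 5: SEND seq=5266 -> fresh
Step 6: SEND seq=210 -> fresh

Answer: none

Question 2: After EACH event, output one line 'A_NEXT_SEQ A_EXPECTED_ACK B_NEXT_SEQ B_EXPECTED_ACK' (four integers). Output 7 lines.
5000 184 184 5000
5000 210 210 5000
5099 210 210 5000
5195 210 210 5000
5266 210 210 5000
5456 210 210 5000
5456 356 356 5000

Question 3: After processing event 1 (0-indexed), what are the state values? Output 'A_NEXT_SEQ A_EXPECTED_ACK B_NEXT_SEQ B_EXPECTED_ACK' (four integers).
After event 0: A_seq=5000 A_ack=184 B_seq=184 B_ack=5000
After event 1: A_seq=5000 A_ack=210 B_seq=210 B_ack=5000

5000 210 210 5000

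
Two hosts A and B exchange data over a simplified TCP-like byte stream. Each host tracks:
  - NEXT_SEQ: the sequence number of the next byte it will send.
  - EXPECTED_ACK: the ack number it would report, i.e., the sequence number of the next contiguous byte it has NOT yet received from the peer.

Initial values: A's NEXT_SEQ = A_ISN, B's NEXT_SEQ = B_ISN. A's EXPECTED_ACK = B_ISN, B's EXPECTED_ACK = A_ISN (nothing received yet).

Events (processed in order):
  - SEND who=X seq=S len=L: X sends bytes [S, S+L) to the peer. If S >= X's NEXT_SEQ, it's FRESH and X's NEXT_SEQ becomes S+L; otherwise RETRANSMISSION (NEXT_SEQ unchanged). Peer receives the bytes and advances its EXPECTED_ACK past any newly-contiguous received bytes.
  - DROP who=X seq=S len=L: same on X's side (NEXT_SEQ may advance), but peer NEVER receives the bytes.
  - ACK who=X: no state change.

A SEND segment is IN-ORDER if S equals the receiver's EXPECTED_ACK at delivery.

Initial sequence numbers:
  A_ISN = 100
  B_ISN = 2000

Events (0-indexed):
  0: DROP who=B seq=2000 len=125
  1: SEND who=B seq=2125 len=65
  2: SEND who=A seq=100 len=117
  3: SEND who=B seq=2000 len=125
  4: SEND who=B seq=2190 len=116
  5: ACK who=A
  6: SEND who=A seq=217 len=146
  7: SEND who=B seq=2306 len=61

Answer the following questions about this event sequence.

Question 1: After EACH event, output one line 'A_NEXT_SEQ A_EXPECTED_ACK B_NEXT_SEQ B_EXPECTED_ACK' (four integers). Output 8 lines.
100 2000 2125 100
100 2000 2190 100
217 2000 2190 217
217 2190 2190 217
217 2306 2306 217
217 2306 2306 217
363 2306 2306 363
363 2367 2367 363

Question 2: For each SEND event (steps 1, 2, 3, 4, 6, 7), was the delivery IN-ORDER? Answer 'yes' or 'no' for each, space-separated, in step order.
Step 1: SEND seq=2125 -> out-of-order
Step 2: SEND seq=100 -> in-order
Step 3: SEND seq=2000 -> in-order
Step 4: SEND seq=2190 -> in-order
Step 6: SEND seq=217 -> in-order
Step 7: SEND seq=2306 -> in-order

Answer: no yes yes yes yes yes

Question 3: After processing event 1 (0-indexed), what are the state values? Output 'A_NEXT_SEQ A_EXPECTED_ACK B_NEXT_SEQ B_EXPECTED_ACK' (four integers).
After event 0: A_seq=100 A_ack=2000 B_seq=2125 B_ack=100
After event 1: A_seq=100 A_ack=2000 B_seq=2190 B_ack=100

100 2000 2190 100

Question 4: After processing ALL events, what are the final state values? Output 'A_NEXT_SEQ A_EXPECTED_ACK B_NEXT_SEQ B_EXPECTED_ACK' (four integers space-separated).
After event 0: A_seq=100 A_ack=2000 B_seq=2125 B_ack=100
After event 1: A_seq=100 A_ack=2000 B_seq=2190 B_ack=100
After event 2: A_seq=217 A_ack=2000 B_seq=2190 B_ack=217
After event 3: A_seq=217 A_ack=2190 B_seq=2190 B_ack=217
After event 4: A_seq=217 A_ack=2306 B_seq=2306 B_ack=217
After event 5: A_seq=217 A_ack=2306 B_seq=2306 B_ack=217
After event 6: A_seq=363 A_ack=2306 B_seq=2306 B_ack=363
After event 7: A_seq=363 A_ack=2367 B_seq=2367 B_ack=363

Answer: 363 2367 2367 363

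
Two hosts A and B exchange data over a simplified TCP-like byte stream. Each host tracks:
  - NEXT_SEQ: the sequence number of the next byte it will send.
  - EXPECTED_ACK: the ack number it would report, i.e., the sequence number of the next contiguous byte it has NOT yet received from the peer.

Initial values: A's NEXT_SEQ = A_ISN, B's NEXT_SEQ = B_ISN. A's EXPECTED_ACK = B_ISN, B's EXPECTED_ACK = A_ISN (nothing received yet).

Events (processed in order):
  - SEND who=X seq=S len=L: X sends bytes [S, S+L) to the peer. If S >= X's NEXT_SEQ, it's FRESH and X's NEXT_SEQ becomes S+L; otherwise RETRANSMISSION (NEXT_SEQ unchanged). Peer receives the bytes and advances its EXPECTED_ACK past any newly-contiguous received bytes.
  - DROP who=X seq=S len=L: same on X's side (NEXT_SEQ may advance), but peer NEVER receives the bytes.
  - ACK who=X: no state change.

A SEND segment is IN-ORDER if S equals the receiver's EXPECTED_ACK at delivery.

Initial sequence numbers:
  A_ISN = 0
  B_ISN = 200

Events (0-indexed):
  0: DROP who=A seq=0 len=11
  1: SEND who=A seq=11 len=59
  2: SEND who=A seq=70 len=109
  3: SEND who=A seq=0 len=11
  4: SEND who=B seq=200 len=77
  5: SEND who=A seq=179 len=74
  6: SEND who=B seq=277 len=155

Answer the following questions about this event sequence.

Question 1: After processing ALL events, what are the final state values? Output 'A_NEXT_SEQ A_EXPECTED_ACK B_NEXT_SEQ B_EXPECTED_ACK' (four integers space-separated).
Answer: 253 432 432 253

Derivation:
After event 0: A_seq=11 A_ack=200 B_seq=200 B_ack=0
After event 1: A_seq=70 A_ack=200 B_seq=200 B_ack=0
After event 2: A_seq=179 A_ack=200 B_seq=200 B_ack=0
After event 3: A_seq=179 A_ack=200 B_seq=200 B_ack=179
After event 4: A_seq=179 A_ack=277 B_seq=277 B_ack=179
After event 5: A_seq=253 A_ack=277 B_seq=277 B_ack=253
After event 6: A_seq=253 A_ack=432 B_seq=432 B_ack=253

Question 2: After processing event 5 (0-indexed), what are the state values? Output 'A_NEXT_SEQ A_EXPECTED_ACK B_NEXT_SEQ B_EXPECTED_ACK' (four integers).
After event 0: A_seq=11 A_ack=200 B_seq=200 B_ack=0
After event 1: A_seq=70 A_ack=200 B_seq=200 B_ack=0
After event 2: A_seq=179 A_ack=200 B_seq=200 B_ack=0
After event 3: A_seq=179 A_ack=200 B_seq=200 B_ack=179
After event 4: A_seq=179 A_ack=277 B_seq=277 B_ack=179
After event 5: A_seq=253 A_ack=277 B_seq=277 B_ack=253

253 277 277 253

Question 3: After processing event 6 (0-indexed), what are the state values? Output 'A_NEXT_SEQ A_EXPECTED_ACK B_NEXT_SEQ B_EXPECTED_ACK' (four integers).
After event 0: A_seq=11 A_ack=200 B_seq=200 B_ack=0
After event 1: A_seq=70 A_ack=200 B_seq=200 B_ack=0
After event 2: A_seq=179 A_ack=200 B_seq=200 B_ack=0
After event 3: A_seq=179 A_ack=200 B_seq=200 B_ack=179
After event 4: A_seq=179 A_ack=277 B_seq=277 B_ack=179
After event 5: A_seq=253 A_ack=277 B_seq=277 B_ack=253
After event 6: A_seq=253 A_ack=432 B_seq=432 B_ack=253

253 432 432 253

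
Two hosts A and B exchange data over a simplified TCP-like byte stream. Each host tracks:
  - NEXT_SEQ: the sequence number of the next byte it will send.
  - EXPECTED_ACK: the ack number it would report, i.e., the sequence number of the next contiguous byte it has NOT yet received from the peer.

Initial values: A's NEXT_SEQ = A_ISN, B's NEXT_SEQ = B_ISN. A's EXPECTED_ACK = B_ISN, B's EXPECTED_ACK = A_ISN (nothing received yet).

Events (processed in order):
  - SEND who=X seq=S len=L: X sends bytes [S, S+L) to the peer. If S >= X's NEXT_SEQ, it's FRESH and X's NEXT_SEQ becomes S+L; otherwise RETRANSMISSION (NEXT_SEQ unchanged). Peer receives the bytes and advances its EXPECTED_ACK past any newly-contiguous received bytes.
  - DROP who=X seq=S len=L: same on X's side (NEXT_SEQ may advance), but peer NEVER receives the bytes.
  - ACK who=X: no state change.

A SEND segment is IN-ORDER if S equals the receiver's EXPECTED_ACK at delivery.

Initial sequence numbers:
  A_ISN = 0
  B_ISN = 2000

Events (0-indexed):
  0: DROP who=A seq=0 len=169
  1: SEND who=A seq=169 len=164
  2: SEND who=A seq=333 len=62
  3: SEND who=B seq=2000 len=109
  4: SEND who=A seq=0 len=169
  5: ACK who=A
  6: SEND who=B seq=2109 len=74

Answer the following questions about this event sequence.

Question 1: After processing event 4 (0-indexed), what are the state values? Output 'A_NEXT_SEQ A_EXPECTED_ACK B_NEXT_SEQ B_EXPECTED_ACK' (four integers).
After event 0: A_seq=169 A_ack=2000 B_seq=2000 B_ack=0
After event 1: A_seq=333 A_ack=2000 B_seq=2000 B_ack=0
After event 2: A_seq=395 A_ack=2000 B_seq=2000 B_ack=0
After event 3: A_seq=395 A_ack=2109 B_seq=2109 B_ack=0
After event 4: A_seq=395 A_ack=2109 B_seq=2109 B_ack=395

395 2109 2109 395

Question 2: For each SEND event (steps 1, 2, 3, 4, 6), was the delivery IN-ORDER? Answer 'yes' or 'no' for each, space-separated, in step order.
Answer: no no yes yes yes

Derivation:
Step 1: SEND seq=169 -> out-of-order
Step 2: SEND seq=333 -> out-of-order
Step 3: SEND seq=2000 -> in-order
Step 4: SEND seq=0 -> in-order
Step 6: SEND seq=2109 -> in-order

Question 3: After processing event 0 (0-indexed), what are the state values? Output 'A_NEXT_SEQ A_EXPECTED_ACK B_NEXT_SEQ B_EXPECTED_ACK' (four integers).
After event 0: A_seq=169 A_ack=2000 B_seq=2000 B_ack=0

169 2000 2000 0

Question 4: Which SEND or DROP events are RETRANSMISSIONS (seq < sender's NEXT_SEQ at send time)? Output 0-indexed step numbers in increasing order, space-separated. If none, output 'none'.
Answer: 4

Derivation:
Step 0: DROP seq=0 -> fresh
Step 1: SEND seq=169 -> fresh
Step 2: SEND seq=333 -> fresh
Step 3: SEND seq=2000 -> fresh
Step 4: SEND seq=0 -> retransmit
Step 6: SEND seq=2109 -> fresh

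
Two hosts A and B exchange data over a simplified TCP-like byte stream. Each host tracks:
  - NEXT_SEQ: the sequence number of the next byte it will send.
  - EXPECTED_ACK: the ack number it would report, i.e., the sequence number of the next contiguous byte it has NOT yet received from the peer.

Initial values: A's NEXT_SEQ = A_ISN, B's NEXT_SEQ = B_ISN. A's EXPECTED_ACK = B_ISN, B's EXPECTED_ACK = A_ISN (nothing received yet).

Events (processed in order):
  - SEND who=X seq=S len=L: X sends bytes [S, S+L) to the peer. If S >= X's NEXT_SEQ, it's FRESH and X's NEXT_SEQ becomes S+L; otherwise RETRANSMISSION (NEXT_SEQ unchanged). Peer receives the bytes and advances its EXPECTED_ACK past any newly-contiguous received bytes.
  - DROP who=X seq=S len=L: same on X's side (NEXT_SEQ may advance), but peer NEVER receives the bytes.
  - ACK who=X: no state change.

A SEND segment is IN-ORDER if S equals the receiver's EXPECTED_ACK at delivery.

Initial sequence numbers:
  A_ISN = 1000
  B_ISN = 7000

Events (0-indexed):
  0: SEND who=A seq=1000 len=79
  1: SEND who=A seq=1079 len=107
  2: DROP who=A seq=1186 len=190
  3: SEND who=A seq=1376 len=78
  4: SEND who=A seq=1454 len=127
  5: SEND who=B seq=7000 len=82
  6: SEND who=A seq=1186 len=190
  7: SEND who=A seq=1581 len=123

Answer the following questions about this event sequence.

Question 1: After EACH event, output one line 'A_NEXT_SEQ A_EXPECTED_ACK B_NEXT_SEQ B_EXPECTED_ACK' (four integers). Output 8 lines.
1079 7000 7000 1079
1186 7000 7000 1186
1376 7000 7000 1186
1454 7000 7000 1186
1581 7000 7000 1186
1581 7082 7082 1186
1581 7082 7082 1581
1704 7082 7082 1704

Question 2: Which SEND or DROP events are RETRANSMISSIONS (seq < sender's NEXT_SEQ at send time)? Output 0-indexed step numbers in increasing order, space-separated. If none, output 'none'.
Step 0: SEND seq=1000 -> fresh
Step 1: SEND seq=1079 -> fresh
Step 2: DROP seq=1186 -> fresh
Step 3: SEND seq=1376 -> fresh
Step 4: SEND seq=1454 -> fresh
Step 5: SEND seq=7000 -> fresh
Step 6: SEND seq=1186 -> retransmit
Step 7: SEND seq=1581 -> fresh

Answer: 6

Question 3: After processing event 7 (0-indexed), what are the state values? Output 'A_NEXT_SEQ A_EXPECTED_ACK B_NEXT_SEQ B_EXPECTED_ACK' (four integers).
After event 0: A_seq=1079 A_ack=7000 B_seq=7000 B_ack=1079
After event 1: A_seq=1186 A_ack=7000 B_seq=7000 B_ack=1186
After event 2: A_seq=1376 A_ack=7000 B_seq=7000 B_ack=1186
After event 3: A_seq=1454 A_ack=7000 B_seq=7000 B_ack=1186
After event 4: A_seq=1581 A_ack=7000 B_seq=7000 B_ack=1186
After event 5: A_seq=1581 A_ack=7082 B_seq=7082 B_ack=1186
After event 6: A_seq=1581 A_ack=7082 B_seq=7082 B_ack=1581
After event 7: A_seq=1704 A_ack=7082 B_seq=7082 B_ack=1704

1704 7082 7082 1704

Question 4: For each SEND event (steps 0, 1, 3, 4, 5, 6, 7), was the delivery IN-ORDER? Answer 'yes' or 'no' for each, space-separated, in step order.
Step 0: SEND seq=1000 -> in-order
Step 1: SEND seq=1079 -> in-order
Step 3: SEND seq=1376 -> out-of-order
Step 4: SEND seq=1454 -> out-of-order
Step 5: SEND seq=7000 -> in-order
Step 6: SEND seq=1186 -> in-order
Step 7: SEND seq=1581 -> in-order

Answer: yes yes no no yes yes yes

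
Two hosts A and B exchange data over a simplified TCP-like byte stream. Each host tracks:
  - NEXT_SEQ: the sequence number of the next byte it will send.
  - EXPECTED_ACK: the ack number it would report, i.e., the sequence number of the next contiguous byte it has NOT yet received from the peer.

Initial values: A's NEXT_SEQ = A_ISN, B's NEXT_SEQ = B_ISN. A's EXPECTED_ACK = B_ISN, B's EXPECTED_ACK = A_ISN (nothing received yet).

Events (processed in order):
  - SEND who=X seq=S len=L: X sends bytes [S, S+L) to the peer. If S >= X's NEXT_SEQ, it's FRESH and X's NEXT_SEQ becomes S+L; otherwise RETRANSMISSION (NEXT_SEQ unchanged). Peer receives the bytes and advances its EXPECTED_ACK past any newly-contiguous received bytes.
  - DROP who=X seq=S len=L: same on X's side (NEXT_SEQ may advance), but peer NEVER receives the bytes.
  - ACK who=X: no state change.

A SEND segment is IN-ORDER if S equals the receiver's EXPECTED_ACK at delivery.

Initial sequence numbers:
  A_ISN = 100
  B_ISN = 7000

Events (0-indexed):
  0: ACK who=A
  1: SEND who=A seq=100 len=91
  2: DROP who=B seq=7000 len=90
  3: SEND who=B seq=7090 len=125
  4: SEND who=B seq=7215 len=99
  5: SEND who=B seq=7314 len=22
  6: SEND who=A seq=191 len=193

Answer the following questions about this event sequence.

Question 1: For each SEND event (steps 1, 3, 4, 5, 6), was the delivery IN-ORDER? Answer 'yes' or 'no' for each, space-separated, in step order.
Answer: yes no no no yes

Derivation:
Step 1: SEND seq=100 -> in-order
Step 3: SEND seq=7090 -> out-of-order
Step 4: SEND seq=7215 -> out-of-order
Step 5: SEND seq=7314 -> out-of-order
Step 6: SEND seq=191 -> in-order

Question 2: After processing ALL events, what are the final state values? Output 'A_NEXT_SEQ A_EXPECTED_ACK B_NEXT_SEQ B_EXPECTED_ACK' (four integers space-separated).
Answer: 384 7000 7336 384

Derivation:
After event 0: A_seq=100 A_ack=7000 B_seq=7000 B_ack=100
After event 1: A_seq=191 A_ack=7000 B_seq=7000 B_ack=191
After event 2: A_seq=191 A_ack=7000 B_seq=7090 B_ack=191
After event 3: A_seq=191 A_ack=7000 B_seq=7215 B_ack=191
After event 4: A_seq=191 A_ack=7000 B_seq=7314 B_ack=191
After event 5: A_seq=191 A_ack=7000 B_seq=7336 B_ack=191
After event 6: A_seq=384 A_ack=7000 B_seq=7336 B_ack=384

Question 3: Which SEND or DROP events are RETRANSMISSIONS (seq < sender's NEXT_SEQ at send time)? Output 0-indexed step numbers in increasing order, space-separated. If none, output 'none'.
Step 1: SEND seq=100 -> fresh
Step 2: DROP seq=7000 -> fresh
Step 3: SEND seq=7090 -> fresh
Step 4: SEND seq=7215 -> fresh
Step 5: SEND seq=7314 -> fresh
Step 6: SEND seq=191 -> fresh

Answer: none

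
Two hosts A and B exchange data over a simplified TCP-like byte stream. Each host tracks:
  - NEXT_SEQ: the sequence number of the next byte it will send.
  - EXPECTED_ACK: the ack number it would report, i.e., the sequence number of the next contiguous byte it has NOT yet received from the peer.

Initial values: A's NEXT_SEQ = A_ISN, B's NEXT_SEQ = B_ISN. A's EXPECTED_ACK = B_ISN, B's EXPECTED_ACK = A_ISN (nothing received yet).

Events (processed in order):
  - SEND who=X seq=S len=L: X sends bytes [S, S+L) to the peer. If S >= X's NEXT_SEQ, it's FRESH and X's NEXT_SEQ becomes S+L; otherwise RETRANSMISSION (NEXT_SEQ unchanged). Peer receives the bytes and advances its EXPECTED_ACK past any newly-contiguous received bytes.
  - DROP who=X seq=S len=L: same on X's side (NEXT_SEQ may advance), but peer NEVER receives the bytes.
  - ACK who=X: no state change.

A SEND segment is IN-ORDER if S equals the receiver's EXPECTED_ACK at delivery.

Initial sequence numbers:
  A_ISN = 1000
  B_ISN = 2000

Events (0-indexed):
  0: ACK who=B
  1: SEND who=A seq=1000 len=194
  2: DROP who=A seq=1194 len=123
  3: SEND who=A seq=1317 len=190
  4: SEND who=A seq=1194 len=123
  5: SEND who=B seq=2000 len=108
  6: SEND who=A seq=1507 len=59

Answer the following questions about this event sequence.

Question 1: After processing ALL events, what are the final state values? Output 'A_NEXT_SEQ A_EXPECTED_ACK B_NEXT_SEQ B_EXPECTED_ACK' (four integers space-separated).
Answer: 1566 2108 2108 1566

Derivation:
After event 0: A_seq=1000 A_ack=2000 B_seq=2000 B_ack=1000
After event 1: A_seq=1194 A_ack=2000 B_seq=2000 B_ack=1194
After event 2: A_seq=1317 A_ack=2000 B_seq=2000 B_ack=1194
After event 3: A_seq=1507 A_ack=2000 B_seq=2000 B_ack=1194
After event 4: A_seq=1507 A_ack=2000 B_seq=2000 B_ack=1507
After event 5: A_seq=1507 A_ack=2108 B_seq=2108 B_ack=1507
After event 6: A_seq=1566 A_ack=2108 B_seq=2108 B_ack=1566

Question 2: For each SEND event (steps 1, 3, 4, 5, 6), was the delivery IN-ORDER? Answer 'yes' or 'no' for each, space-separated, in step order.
Answer: yes no yes yes yes

Derivation:
Step 1: SEND seq=1000 -> in-order
Step 3: SEND seq=1317 -> out-of-order
Step 4: SEND seq=1194 -> in-order
Step 5: SEND seq=2000 -> in-order
Step 6: SEND seq=1507 -> in-order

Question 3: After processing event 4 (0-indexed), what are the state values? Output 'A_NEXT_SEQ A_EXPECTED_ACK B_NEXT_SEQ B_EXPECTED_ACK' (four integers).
After event 0: A_seq=1000 A_ack=2000 B_seq=2000 B_ack=1000
After event 1: A_seq=1194 A_ack=2000 B_seq=2000 B_ack=1194
After event 2: A_seq=1317 A_ack=2000 B_seq=2000 B_ack=1194
After event 3: A_seq=1507 A_ack=2000 B_seq=2000 B_ack=1194
After event 4: A_seq=1507 A_ack=2000 B_seq=2000 B_ack=1507

1507 2000 2000 1507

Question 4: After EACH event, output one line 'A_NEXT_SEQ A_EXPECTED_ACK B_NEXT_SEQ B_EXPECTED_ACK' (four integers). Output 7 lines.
1000 2000 2000 1000
1194 2000 2000 1194
1317 2000 2000 1194
1507 2000 2000 1194
1507 2000 2000 1507
1507 2108 2108 1507
1566 2108 2108 1566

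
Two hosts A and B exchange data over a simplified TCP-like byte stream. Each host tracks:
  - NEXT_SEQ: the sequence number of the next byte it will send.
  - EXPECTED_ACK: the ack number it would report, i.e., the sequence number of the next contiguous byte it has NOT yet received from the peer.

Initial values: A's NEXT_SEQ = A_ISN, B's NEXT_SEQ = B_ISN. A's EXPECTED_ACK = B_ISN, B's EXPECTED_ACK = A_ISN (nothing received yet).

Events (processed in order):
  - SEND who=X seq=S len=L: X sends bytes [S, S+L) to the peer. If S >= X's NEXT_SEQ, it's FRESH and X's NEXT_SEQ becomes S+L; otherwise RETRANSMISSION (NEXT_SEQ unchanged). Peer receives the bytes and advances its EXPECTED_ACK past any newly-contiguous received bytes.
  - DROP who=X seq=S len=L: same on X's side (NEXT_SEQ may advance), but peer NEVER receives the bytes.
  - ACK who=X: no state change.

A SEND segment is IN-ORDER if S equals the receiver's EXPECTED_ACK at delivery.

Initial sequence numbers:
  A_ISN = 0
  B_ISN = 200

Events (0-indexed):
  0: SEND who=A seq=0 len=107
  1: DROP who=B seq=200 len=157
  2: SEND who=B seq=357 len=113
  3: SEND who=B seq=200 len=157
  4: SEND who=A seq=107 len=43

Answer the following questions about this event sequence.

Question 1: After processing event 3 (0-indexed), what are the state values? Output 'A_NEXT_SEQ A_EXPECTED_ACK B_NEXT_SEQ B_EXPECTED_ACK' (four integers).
After event 0: A_seq=107 A_ack=200 B_seq=200 B_ack=107
After event 1: A_seq=107 A_ack=200 B_seq=357 B_ack=107
After event 2: A_seq=107 A_ack=200 B_seq=470 B_ack=107
After event 3: A_seq=107 A_ack=470 B_seq=470 B_ack=107

107 470 470 107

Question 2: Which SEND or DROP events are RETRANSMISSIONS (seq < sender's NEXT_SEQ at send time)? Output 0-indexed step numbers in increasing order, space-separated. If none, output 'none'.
Step 0: SEND seq=0 -> fresh
Step 1: DROP seq=200 -> fresh
Step 2: SEND seq=357 -> fresh
Step 3: SEND seq=200 -> retransmit
Step 4: SEND seq=107 -> fresh

Answer: 3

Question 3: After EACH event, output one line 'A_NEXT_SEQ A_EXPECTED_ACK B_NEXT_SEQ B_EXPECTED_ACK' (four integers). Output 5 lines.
107 200 200 107
107 200 357 107
107 200 470 107
107 470 470 107
150 470 470 150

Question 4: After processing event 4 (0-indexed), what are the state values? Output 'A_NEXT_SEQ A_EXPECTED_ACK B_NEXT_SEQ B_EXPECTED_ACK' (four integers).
After event 0: A_seq=107 A_ack=200 B_seq=200 B_ack=107
After event 1: A_seq=107 A_ack=200 B_seq=357 B_ack=107
After event 2: A_seq=107 A_ack=200 B_seq=470 B_ack=107
After event 3: A_seq=107 A_ack=470 B_seq=470 B_ack=107
After event 4: A_seq=150 A_ack=470 B_seq=470 B_ack=150

150 470 470 150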